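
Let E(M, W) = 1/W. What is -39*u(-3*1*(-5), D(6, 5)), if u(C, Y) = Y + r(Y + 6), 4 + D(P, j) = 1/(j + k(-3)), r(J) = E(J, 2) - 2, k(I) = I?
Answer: 195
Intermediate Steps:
r(J) = -3/2 (r(J) = 1/2 - 2 = ½ - 2 = -3/2)
D(P, j) = -4 + 1/(-3 + j) (D(P, j) = -4 + 1/(j - 3) = -4 + 1/(-3 + j))
u(C, Y) = -3/2 + Y (u(C, Y) = Y - 3/2 = -3/2 + Y)
-39*u(-3*1*(-5), D(6, 5)) = -39*(-3/2 + (13 - 4*5)/(-3 + 5)) = -39*(-3/2 + (13 - 20)/2) = -39*(-3/2 + (½)*(-7)) = -39*(-3/2 - 7/2) = -39*(-5) = 195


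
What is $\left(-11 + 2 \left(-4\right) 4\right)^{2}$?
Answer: $1849$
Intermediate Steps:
$\left(-11 + 2 \left(-4\right) 4\right)^{2} = \left(-11 - 32\right)^{2} = \left(-43\right)^{2} = 1849$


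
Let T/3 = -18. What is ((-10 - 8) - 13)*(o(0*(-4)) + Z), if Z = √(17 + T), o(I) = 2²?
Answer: -124 - 31*I*√37 ≈ -124.0 - 188.57*I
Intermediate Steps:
T = -54 (T = 3*(-18) = -54)
o(I) = 4
Z = I*√37 (Z = √(17 - 54) = √(-37) = I*√37 ≈ 6.0828*I)
((-10 - 8) - 13)*(o(0*(-4)) + Z) = ((-10 - 8) - 13)*(4 + I*√37) = (-18 - 13)*(4 + I*√37) = -31*(4 + I*√37) = -124 - 31*I*√37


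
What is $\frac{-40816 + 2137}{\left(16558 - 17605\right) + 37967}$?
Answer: $- \frac{38679}{36920} \approx -1.0476$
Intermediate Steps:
$\frac{-40816 + 2137}{\left(16558 - 17605\right) + 37967} = - \frac{38679}{\left(16558 - 17605\right) + 37967} = - \frac{38679}{-1047 + 37967} = - \frac{38679}{36920}$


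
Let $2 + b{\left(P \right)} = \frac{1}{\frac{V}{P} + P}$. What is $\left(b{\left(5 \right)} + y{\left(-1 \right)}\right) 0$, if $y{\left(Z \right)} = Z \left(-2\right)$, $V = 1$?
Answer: $0$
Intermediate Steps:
$y{\left(Z \right)} = - 2 Z$
$b{\left(P \right)} = -2 + \frac{1}{P + \frac{1}{P}}$ ($b{\left(P \right)} = -2 + \frac{1}{1 \frac{1}{P} + P} = -2 + \frac{1}{\frac{1}{P} + P} = -2 + \frac{1}{P + \frac{1}{P}}$)
$\left(b{\left(5 \right)} + y{\left(-1 \right)}\right) 0 = \left(\frac{-2 + 5 - 2 \cdot 5^{2}}{1 + 5^{2}} - -2\right) 0 = \left(\frac{-2 + 5 - 50}{1 + 25} + 2\right) 0 = \left(\frac{-2 + 5 - 50}{26} + 2\right) 0 = \left(\frac{1}{26} \left(-47\right) + 2\right) 0 = \left(- \frac{47}{26} + 2\right) 0 = \frac{5}{26} \cdot 0 = 0$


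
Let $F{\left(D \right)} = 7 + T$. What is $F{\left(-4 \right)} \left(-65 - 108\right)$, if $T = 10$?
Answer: $-2941$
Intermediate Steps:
$F{\left(D \right)} = 17$ ($F{\left(D \right)} = 7 + 10 = 17$)
$F{\left(-4 \right)} \left(-65 - 108\right) = 17 \left(-65 - 108\right) = 17 \left(-173\right) = -2941$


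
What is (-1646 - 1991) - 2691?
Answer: -6328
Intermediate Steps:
(-1646 - 1991) - 2691 = -3637 - 2691 = -6328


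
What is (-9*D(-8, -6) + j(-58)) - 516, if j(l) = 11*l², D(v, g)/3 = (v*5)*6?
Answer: 42968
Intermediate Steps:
D(v, g) = 90*v (D(v, g) = 3*((v*5)*6) = 3*((5*v)*6) = 3*(30*v) = 90*v)
(-9*D(-8, -6) + j(-58)) - 516 = (-810*(-8) + 11*(-58)²) - 516 = (-9*(-720) + 11*3364) - 516 = (6480 + 37004) - 516 = 43484 - 516 = 42968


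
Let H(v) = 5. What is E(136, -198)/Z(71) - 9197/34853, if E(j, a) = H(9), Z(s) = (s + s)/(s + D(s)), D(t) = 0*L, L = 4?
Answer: 155871/69706 ≈ 2.2361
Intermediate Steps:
D(t) = 0 (D(t) = 0*4 = 0)
Z(s) = 2 (Z(s) = (s + s)/(s + 0) = (2*s)/s = 2)
E(j, a) = 5
E(136, -198)/Z(71) - 9197/34853 = 5/2 - 9197/34853 = 155871/69706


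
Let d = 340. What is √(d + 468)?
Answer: 2*√202 ≈ 28.425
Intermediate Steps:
√(d + 468) = √(340 + 468) = √808 = 2*√202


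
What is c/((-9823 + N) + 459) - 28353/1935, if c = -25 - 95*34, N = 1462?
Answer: -8064703/566310 ≈ -14.241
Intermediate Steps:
c = -3255 (c = -25 - 3230 = -3255)
c/((-9823 + N) + 459) - 28353/1935 = -3255/((-9823 + 1462) + 459) - 28353/1935 = -3255/(-8361 + 459) - 28353*1/1935 = -3255/(-7902) - 9451/645 = -3255*(-1/7902) - 9451/645 = 1085/2634 - 9451/645 = -8064703/566310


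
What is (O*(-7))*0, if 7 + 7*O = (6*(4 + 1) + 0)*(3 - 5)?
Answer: 0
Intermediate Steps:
O = -67/7 (O = -1 + ((6*(4 + 1) + 0)*(3 - 5))/7 = -1 + ((6*5 + 0)*(-2))/7 = -1 + ((30 + 0)*(-2))/7 = -1 + (30*(-2))/7 = -1 + (⅐)*(-60) = -1 - 60/7 = -67/7 ≈ -9.5714)
(O*(-7))*0 = -67/7*(-7)*0 = 67*0 = 0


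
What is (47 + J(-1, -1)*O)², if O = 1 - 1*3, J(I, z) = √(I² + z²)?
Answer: 2217 - 188*√2 ≈ 1951.1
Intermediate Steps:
O = -2 (O = 1 - 3 = -2)
(47 + J(-1, -1)*O)² = (47 + √((-1)² + (-1)²)*(-2))² = (47 + √(1 + 1)*(-2))² = (47 + √2*(-2))² = (47 - 2*√2)²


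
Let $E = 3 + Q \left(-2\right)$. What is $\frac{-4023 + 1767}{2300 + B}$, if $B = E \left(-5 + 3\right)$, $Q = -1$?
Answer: $- \frac{1128}{1145} \approx -0.98515$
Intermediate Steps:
$E = 5$ ($E = 3 - -2 = 3 + 2 = 5$)
$B = -10$ ($B = 5 \left(-5 + 3\right) = 5 \left(-2\right) = -10$)
$\frac{-4023 + 1767}{2300 + B} = \frac{-4023 + 1767}{2300 - 10} = - \frac{2256}{2290} = \left(-2256\right) \frac{1}{2290} = - \frac{1128}{1145}$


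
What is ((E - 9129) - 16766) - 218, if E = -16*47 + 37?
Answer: -26828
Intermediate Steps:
E = -715 (E = -752 + 37 = -715)
((E - 9129) - 16766) - 218 = ((-715 - 9129) - 16766) - 218 = (-9844 - 16766) - 218 = -26610 - 218 = -26828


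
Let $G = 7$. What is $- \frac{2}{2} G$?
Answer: $-7$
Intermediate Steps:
$- \frac{2}{2} G = - \frac{2}{2} \cdot 7 = \left(-2\right) \frac{1}{2} \cdot 7 = \left(-1\right) 7 = -7$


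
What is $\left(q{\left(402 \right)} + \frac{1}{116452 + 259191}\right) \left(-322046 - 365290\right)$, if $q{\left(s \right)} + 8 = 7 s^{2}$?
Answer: $- \frac{292073036872525896}{375643} \approx -7.7753 \cdot 10^{11}$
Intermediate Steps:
$q{\left(s \right)} = -8 + 7 s^{2}$
$\left(q{\left(402 \right)} + \frac{1}{116452 + 259191}\right) \left(-322046 - 365290\right) = \left(\left(-8 + 7 \cdot 402^{2}\right) + \frac{1}{116452 + 259191}\right) \left(-322046 - 365290\right) = \left(\left(-8 + 7 \cdot 161604\right) + \frac{1}{375643}\right) \left(-687336\right) = \left(\left(-8 + 1131228\right) + \frac{1}{375643}\right) \left(-687336\right) = \left(1131220 + \frac{1}{375643}\right) \left(-687336\right) = \frac{424934874461}{375643} \left(-687336\right) = - \frac{292073036872525896}{375643}$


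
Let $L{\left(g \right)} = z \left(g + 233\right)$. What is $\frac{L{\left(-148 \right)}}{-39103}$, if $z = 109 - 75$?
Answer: $- \frac{2890}{39103} \approx -0.073907$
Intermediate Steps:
$z = 34$ ($z = 109 - 75 = 34$)
$L{\left(g \right)} = 7922 + 34 g$ ($L{\left(g \right)} = 34 \left(g + 233\right) = 34 \left(233 + g\right) = 7922 + 34 g$)
$\frac{L{\left(-148 \right)}}{-39103} = \frac{7922 + 34 \left(-148\right)}{-39103} = \left(7922 - 5032\right) \left(- \frac{1}{39103}\right) = 2890 \left(- \frac{1}{39103}\right) = - \frac{2890}{39103}$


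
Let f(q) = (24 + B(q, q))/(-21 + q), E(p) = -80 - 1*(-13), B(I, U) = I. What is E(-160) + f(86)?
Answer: -849/13 ≈ -65.308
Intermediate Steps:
E(p) = -67 (E(p) = -80 + 13 = -67)
f(q) = (24 + q)/(-21 + q)
E(-160) + f(86) = -67 + (24 + 86)/(-21 + 86) = -67 + 110/65 = -67 + (1/65)*110 = -67 + 22/13 = -849/13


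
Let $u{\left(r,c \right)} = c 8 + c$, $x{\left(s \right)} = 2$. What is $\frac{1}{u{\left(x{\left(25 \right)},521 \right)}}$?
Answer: $\frac{1}{4689} \approx 0.00021327$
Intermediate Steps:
$u{\left(r,c \right)} = 9 c$ ($u{\left(r,c \right)} = 8 c + c = 9 c$)
$\frac{1}{u{\left(x{\left(25 \right)},521 \right)}} = \frac{1}{9 \cdot 521} = \frac{1}{4689}$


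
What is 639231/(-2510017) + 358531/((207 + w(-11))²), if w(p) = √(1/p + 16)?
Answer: 2262830786725712341/278606258156356616 - 4081875435*√77/110997757448 ≈ 7.7993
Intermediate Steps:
w(p) = √(16 + 1/p) (w(p) = √(1/p + 16) = √(16 + 1/p))
639231/(-2510017) + 358531/((207 + w(-11))²) = 639231/(-2510017) + 358531/((207 + √(16 + 1/(-11)))²) = 639231*(-1/2510017) + 358531/((207 + √(16 - 1/11))²) = -639231/2510017 + 358531/((207 + √(175/11))²) = -639231/2510017 + 358531/((207 + 5*√77/11)²) = -639231/2510017 + 358531/(207 + 5*√77/11)²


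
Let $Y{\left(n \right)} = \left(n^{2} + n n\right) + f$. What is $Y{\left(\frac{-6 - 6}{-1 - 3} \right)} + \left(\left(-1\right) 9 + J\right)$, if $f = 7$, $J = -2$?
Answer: $14$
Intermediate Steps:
$Y{\left(n \right)} = 7 + 2 n^{2}$ ($Y{\left(n \right)} = \left(n^{2} + n n\right) + 7 = \left(n^{2} + n^{2}\right) + 7 = 2 n^{2} + 7 = 7 + 2 n^{2}$)
$Y{\left(\frac{-6 - 6}{-1 - 3} \right)} + \left(\left(-1\right) 9 + J\right) = \left(7 + 2 \left(\frac{-6 - 6}{-1 - 3}\right)^{2}\right) - 11 = \left(7 + 2 \left(- \frac{12}{-4}\right)^{2}\right) - 11 = \left(7 + 2 \left(\left(-12\right) \left(- \frac{1}{4}\right)\right)^{2}\right) - 11 = \left(7 + 2 \cdot 3^{2}\right) - 11 = \left(7 + 2 \cdot 9\right) - 11 = \left(7 + 18\right) - 11 = 25 - 11 = 14$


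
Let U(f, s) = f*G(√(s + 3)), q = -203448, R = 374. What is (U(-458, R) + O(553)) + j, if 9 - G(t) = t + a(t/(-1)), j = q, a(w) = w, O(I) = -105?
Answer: -207675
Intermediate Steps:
j = -203448
G(t) = 9 (G(t) = 9 - (t + t/(-1)) = 9 - (t + t*(-1)) = 9 - (t - t) = 9 - 1*0 = 9 + 0 = 9)
U(f, s) = 9*f (U(f, s) = f*9 = 9*f)
(U(-458, R) + O(553)) + j = (9*(-458) - 105) - 203448 = (-4122 - 105) - 203448 = -4227 - 203448 = -207675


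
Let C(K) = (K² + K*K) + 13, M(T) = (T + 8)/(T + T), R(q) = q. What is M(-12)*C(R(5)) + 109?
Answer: 239/2 ≈ 119.50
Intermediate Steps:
M(T) = (8 + T)/(2*T) (M(T) = (8 + T)/((2*T)) = (8 + T)*(1/(2*T)) = (8 + T)/(2*T))
C(K) = 13 + 2*K² (C(K) = (K² + K²) + 13 = 2*K² + 13 = 13 + 2*K²)
M(-12)*C(R(5)) + 109 = ((½)*(8 - 12)/(-12))*(13 + 2*5²) + 109 = ((½)*(-1/12)*(-4))*(13 + 2*25) + 109 = (13 + 50)/6 + 109 = (⅙)*63 + 109 = 21/2 + 109 = 239/2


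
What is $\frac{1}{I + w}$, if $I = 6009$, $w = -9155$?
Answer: $- \frac{1}{3146} \approx -0.00031786$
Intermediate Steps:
$\frac{1}{I + w} = \frac{1}{6009 - 9155} = \frac{1}{-3146} = - \frac{1}{3146}$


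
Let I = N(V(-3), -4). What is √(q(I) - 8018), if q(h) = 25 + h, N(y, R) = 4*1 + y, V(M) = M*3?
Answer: I*√7998 ≈ 89.432*I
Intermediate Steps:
V(M) = 3*M
N(y, R) = 4 + y
I = -5 (I = 4 + 3*(-3) = 4 - 9 = -5)
√(q(I) - 8018) = √((25 - 5) - 8018) = √(20 - 8018) = √(-7998) = I*√7998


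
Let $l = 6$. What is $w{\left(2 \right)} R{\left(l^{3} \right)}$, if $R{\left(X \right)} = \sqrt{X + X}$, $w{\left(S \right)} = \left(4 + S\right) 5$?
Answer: $360 \sqrt{3} \approx 623.54$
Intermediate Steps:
$w{\left(S \right)} = 20 + 5 S$
$R{\left(X \right)} = \sqrt{2} \sqrt{X}$ ($R{\left(X \right)} = \sqrt{2 X} = \sqrt{2} \sqrt{X}$)
$w{\left(2 \right)} R{\left(l^{3} \right)} = \left(20 + 5 \cdot 2\right) \sqrt{2} \sqrt{6^{3}} = \left(20 + 10\right) \sqrt{2} \sqrt{216} = 30 \sqrt{2} \cdot 6 \sqrt{6} = 30 \cdot 12 \sqrt{3} = 360 \sqrt{3}$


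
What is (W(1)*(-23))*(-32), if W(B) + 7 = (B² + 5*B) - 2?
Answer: -2208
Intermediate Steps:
W(B) = -9 + B² + 5*B (W(B) = -7 + ((B² + 5*B) - 2) = -7 + (-2 + B² + 5*B) = -9 + B² + 5*B)
(W(1)*(-23))*(-32) = ((-9 + 1² + 5*1)*(-23))*(-32) = ((-9 + 1 + 5)*(-23))*(-32) = -3*(-23)*(-32) = 69*(-32) = -2208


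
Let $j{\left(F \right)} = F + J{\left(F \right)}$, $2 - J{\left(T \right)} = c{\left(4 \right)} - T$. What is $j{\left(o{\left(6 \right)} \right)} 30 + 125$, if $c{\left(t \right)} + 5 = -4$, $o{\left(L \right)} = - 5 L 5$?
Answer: $-8545$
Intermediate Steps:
$o{\left(L \right)} = - 25 L$
$c{\left(t \right)} = -9$ ($c{\left(t \right)} = -5 - 4 = -9$)
$J{\left(T \right)} = 11 + T$ ($J{\left(T \right)} = 2 - \left(-9 - T\right) = 2 + \left(9 + T\right) = 11 + T$)
$j{\left(F \right)} = 11 + 2 F$ ($j{\left(F \right)} = F + \left(11 + F\right) = 11 + 2 F$)
$j{\left(o{\left(6 \right)} \right)} 30 + 125 = \left(11 + 2 \left(\left(-25\right) 6\right)\right) 30 + 125 = \left(11 + 2 \left(-150\right)\right) 30 + 125 = \left(11 - 300\right) 30 + 125 = \left(-289\right) 30 + 125 = -8670 + 125 = -8545$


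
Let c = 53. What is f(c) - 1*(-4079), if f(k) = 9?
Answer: 4088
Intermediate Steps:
f(c) - 1*(-4079) = 9 - 1*(-4079) = 9 + 4079 = 4088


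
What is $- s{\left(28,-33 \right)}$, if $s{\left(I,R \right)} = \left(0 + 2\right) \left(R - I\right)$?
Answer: $122$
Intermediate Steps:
$s{\left(I,R \right)} = - 2 I + 2 R$ ($s{\left(I,R \right)} = 2 \left(R - I\right) = - 2 I + 2 R$)
$- s{\left(28,-33 \right)} = - (\left(-2\right) 28 + 2 \left(-33\right)) = - (-56 - 66) = \left(-1\right) \left(-122\right) = 122$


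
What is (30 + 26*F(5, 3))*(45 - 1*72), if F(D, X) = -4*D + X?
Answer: 11124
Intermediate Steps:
F(D, X) = X - 4*D
(30 + 26*F(5, 3))*(45 - 1*72) = (30 + 26*(3 - 4*5))*(45 - 1*72) = (30 + 26*(3 - 20))*(45 - 72) = (30 + 26*(-17))*(-27) = (30 - 442)*(-27) = -412*(-27) = 11124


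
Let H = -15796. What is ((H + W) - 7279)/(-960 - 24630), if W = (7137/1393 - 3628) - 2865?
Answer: 13727029/11882290 ≈ 1.1553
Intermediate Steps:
W = -9037612/1393 (W = (7137*(1/1393) - 3628) - 2865 = (7137/1393 - 3628) - 2865 = -5046667/1393 - 2865 = -9037612/1393 ≈ -6487.9)
((H + W) - 7279)/(-960 - 24630) = ((-15796 - 9037612/1393) - 7279)/(-960 - 24630) = (-31041440/1393 - 7279)/(-25590) = -41181087/1393*(-1/25590) = 13727029/11882290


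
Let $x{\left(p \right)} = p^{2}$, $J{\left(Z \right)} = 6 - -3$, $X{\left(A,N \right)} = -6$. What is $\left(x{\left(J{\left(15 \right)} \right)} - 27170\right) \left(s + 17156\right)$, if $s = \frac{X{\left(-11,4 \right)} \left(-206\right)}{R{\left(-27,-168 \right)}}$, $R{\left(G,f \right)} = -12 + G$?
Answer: $- \frac{6030444824}{13} \approx -4.6388 \cdot 10^{8}$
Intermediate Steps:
$J{\left(Z \right)} = 9$ ($J{\left(Z \right)} = 6 + 3 = 9$)
$s = - \frac{412}{13}$ ($s = \frac{\left(-6\right) \left(-206\right)}{-12 - 27} = \frac{1236}{-39} = 1236 \left(- \frac{1}{39}\right) = - \frac{412}{13} \approx -31.692$)
$\left(x{\left(J{\left(15 \right)} \right)} - 27170\right) \left(s + 17156\right) = \left(9^{2} - 27170\right) \left(- \frac{412}{13} + 17156\right) = \left(81 - 27170\right) \frac{222616}{13} = \left(-27089\right) \frac{222616}{13} = - \frac{6030444824}{13}$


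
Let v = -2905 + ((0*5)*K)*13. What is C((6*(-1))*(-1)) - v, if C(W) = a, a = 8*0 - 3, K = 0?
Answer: 2902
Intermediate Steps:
a = -3 (a = 0 - 3 = -3)
C(W) = -3
v = -2905 (v = -2905 + ((0*5)*0)*13 = -2905 + (0*0)*13 = -2905 + 0*13 = -2905 + 0 = -2905)
C((6*(-1))*(-1)) - v = -3 - 1*(-2905) = -3 + 2905 = 2902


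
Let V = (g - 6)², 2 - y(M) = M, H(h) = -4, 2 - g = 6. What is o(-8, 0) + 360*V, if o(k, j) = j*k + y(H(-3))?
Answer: 36006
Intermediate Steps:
g = -4 (g = 2 - 1*6 = 2 - 6 = -4)
y(M) = 2 - M
V = 100 (V = (-4 - 6)² = (-10)² = 100)
o(k, j) = 6 + j*k (o(k, j) = j*k + (2 - 1*(-4)) = j*k + (2 + 4) = j*k + 6 = 6 + j*k)
o(-8, 0) + 360*V = (6 + 0*(-8)) + 360*100 = (6 + 0) + 36000 = 6 + 36000 = 36006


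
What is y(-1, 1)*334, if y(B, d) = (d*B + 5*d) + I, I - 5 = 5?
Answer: 4676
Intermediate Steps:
I = 10 (I = 5 + 5 = 10)
y(B, d) = 10 + 5*d + B*d (y(B, d) = (d*B + 5*d) + 10 = (B*d + 5*d) + 10 = (5*d + B*d) + 10 = 10 + 5*d + B*d)
y(-1, 1)*334 = (10 + 5*1 - 1*1)*334 = (10 + 5 - 1)*334 = 14*334 = 4676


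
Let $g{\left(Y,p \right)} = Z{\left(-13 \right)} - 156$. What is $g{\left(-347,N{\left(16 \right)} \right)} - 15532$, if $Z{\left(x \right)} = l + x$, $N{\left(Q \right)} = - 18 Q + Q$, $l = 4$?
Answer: $-15697$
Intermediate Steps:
$N{\left(Q \right)} = - 17 Q$
$Z{\left(x \right)} = 4 + x$
$g{\left(Y,p \right)} = -165$ ($g{\left(Y,p \right)} = \left(4 - 13\right) - 156 = -9 - 156 = -165$)
$g{\left(-347,N{\left(16 \right)} \right)} - 15532 = -165 - 15532 = -15697$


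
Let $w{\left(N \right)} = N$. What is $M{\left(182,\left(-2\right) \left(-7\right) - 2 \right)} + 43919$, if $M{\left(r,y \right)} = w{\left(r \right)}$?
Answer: $44101$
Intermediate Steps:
$M{\left(r,y \right)} = r$
$M{\left(182,\left(-2\right) \left(-7\right) - 2 \right)} + 43919 = 182 + 43919 = 44101$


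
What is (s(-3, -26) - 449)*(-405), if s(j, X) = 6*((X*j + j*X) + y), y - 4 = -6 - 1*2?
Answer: -187515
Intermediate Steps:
y = -4 (y = 4 + (-6 - 1*2) = 4 + (-6 - 2) = 4 - 8 = -4)
s(j, X) = -24 + 12*X*j (s(j, X) = 6*((X*j + j*X) - 4) = 6*((X*j + X*j) - 4) = 6*(2*X*j - 4) = 6*(-4 + 2*X*j) = -24 + 12*X*j)
(s(-3, -26) - 449)*(-405) = ((-24 + 12*(-26)*(-3)) - 449)*(-405) = ((-24 + 936) - 449)*(-405) = (912 - 449)*(-405) = 463*(-405) = -187515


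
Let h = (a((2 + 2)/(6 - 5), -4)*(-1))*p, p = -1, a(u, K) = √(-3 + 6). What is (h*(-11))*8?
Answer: -88*√3 ≈ -152.42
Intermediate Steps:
a(u, K) = √3
h = √3 (h = (√3*(-1))*(-1) = -√3*(-1) = √3 ≈ 1.7320)
(h*(-11))*8 = (√3*(-11))*8 = -11*√3*8 = -88*√3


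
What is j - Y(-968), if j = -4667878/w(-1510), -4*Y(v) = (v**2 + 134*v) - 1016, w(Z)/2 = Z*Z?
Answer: 459606543461/2280100 ≈ 2.0157e+5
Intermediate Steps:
w(Z) = 2*Z**2 (w(Z) = 2*(Z*Z) = 2*Z**2)
Y(v) = 254 - 67*v/2 - v**2/4 (Y(v) = -((v**2 + 134*v) - 1016)/4 = -(-1016 + v**2 + 134*v)/4 = 254 - 67*v/2 - v**2/4)
j = -2333939/2280100 (j = -4667878/(2*(-1510)**2) = -4667878/(2*2280100) = -4667878/4560200 = -4667878*1/4560200 = -2333939/2280100 ≈ -1.0236)
j - Y(-968) = -2333939/2280100 - (254 - 67/2*(-968) - 1/4*(-968)**2) = -2333939/2280100 - (254 + 32428 - 1/4*937024) = -2333939/2280100 - (254 + 32428 - 234256) = -2333939/2280100 - 1*(-201574) = -2333939/2280100 + 201574 = 459606543461/2280100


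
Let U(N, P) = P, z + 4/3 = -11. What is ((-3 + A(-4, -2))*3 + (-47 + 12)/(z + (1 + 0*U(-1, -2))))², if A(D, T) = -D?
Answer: 42849/1156 ≈ 37.067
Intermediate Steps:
z = -37/3 (z = -4/3 - 11 = -37/3 ≈ -12.333)
((-3 + A(-4, -2))*3 + (-47 + 12)/(z + (1 + 0*U(-1, -2))))² = ((-3 - 1*(-4))*3 + (-47 + 12)/(-37/3 + (1 + 0*(-2))))² = ((-3 + 4)*3 - 35/(-37/3 + (1 + 0)))² = (1*3 - 35/(-37/3 + 1))² = (3 - 35/(-34/3))² = (3 - 35*(-3/34))² = (3 + 105/34)² = (207/34)² = 42849/1156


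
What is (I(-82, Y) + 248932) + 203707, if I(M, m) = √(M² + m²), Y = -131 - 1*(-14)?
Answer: 452639 + √20413 ≈ 4.5278e+5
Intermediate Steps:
Y = -117 (Y = -131 + 14 = -117)
(I(-82, Y) + 248932) + 203707 = (√((-82)² + (-117)²) + 248932) + 203707 = (√(6724 + 13689) + 248932) + 203707 = (√20413 + 248932) + 203707 = (248932 + √20413) + 203707 = 452639 + √20413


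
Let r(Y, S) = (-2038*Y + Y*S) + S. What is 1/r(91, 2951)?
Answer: 1/86034 ≈ 1.1623e-5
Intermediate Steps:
r(Y, S) = S - 2038*Y + S*Y (r(Y, S) = (-2038*Y + S*Y) + S = S - 2038*Y + S*Y)
1/r(91, 2951) = 1/(2951 - 2038*91 + 2951*91) = 1/(2951 - 185458 + 268541) = 1/86034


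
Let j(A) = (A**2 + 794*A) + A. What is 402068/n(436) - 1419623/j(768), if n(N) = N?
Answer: 120504259621/130841856 ≈ 920.99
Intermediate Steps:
j(A) = A**2 + 795*A
402068/n(436) - 1419623/j(768) = 402068/436 - 1419623*1/(768*(795 + 768)) = 402068*(1/436) - 1419623/(768*1563) = 100517/109 - 1419623/1200384 = 120504259621/130841856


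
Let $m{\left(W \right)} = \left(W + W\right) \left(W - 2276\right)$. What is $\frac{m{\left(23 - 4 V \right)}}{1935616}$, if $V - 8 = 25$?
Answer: $\frac{259965}{967808} \approx 0.26861$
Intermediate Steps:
$V = 33$ ($V = 8 + 25 = 33$)
$m{\left(W \right)} = 2 W \left(-2276 + W\right)$
$\frac{m{\left(23 - 4 V \right)}}{1935616} = \frac{2 \left(23 - 132\right) \left(-2276 + \left(23 - 132\right)\right)}{1935616} = 2 \left(23 - 132\right) \left(-2276 + \left(23 - 132\right)\right) \frac{1}{1935616} = 2 \left(-109\right) \left(-2276 - 109\right) \frac{1}{1935616} = 2 \left(-109\right) \left(-2385\right) \frac{1}{1935616} = 519930 \cdot \frac{1}{1935616} = \frac{259965}{967808}$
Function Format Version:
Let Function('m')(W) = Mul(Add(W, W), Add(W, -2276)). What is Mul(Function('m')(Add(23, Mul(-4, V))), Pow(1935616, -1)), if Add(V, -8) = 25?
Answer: Rational(259965, 967808) ≈ 0.26861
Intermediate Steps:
V = 33 (V = Add(8, 25) = 33)
Function('m')(W) = Mul(2, W, Add(-2276, W)) (Function('m')(W) = Mul(Mul(2, W), Add(-2276, W)) = Mul(2, W, Add(-2276, W)))
Mul(Function('m')(Add(23, Mul(-4, V))), Pow(1935616, -1)) = Mul(Mul(2, Add(23, Mul(-4, 33)), Add(-2276, Add(23, Mul(-4, 33)))), Pow(1935616, -1)) = Mul(Mul(2, Add(23, -132), Add(-2276, Add(23, -132))), Rational(1, 1935616)) = Mul(Mul(2, -109, Add(-2276, -109)), Rational(1, 1935616)) = Mul(Mul(2, -109, -2385), Rational(1, 1935616)) = Mul(519930, Rational(1, 1935616)) = Rational(259965, 967808)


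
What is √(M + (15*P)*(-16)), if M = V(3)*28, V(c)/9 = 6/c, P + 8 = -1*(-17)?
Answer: 6*I*√46 ≈ 40.694*I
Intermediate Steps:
P = 9 (P = -8 - 1*(-17) = -8 + 17 = 9)
V(c) = 54/c (V(c) = 9*(6/c) = 54/c)
M = 504 (M = (54/3)*28 = (54*(⅓))*28 = 18*28 = 504)
√(M + (15*P)*(-16)) = √(504 + (15*9)*(-16)) = √(504 + 135*(-16)) = √(504 - 2160) = √(-1656) = 6*I*√46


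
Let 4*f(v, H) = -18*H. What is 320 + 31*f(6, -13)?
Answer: 4267/2 ≈ 2133.5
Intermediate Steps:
f(v, H) = -9*H/2 (f(v, H) = (-18*H)/4 = -9*H/2)
320 + 31*f(6, -13) = 320 + 31*(-9/2*(-13)) = 320 + 31*(117/2) = 320 + 3627/2 = 4267/2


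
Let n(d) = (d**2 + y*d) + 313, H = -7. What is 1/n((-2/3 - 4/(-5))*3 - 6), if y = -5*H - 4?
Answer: 25/4269 ≈ 0.0058562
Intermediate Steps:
y = 31 (y = -5*(-7) - 4 = 35 - 4 = 31)
n(d) = 313 + d**2 + 31*d (n(d) = (d**2 + 31*d) + 313 = 313 + d**2 + 31*d)
1/n((-2/3 - 4/(-5))*3 - 6) = 1/(313 + ((-2/3 - 4/(-5))*3 - 6)**2 + 31*((-2/3 - 4/(-5))*3 - 6)) = 1/(313 + ((-2*1/3 - 4*(-1/5))*3 - 6)**2 + 31*((-2*1/3 - 4*(-1/5))*3 - 6)) = 1/(313 + ((-2/3 + 4/5)*3 - 6)**2 + 31*((-2/3 + 4/5)*3 - 6)) = 1/(313 + ((2/15)*3 - 6)**2 + 31*((2/15)*3 - 6)) = 1/(313 + (2/5 - 6)**2 + 31*(2/5 - 6)) = 1/(313 + (-28/5)**2 + 31*(-28/5)) = 1/(313 + 784/25 - 868/5) = 1/(4269/25) = 25/4269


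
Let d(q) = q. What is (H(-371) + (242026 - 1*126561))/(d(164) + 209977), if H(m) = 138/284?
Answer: 16396099/29840022 ≈ 0.54947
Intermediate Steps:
H(m) = 69/142 (H(m) = 138*(1/284) = 69/142)
(H(-371) + (242026 - 1*126561))/(d(164) + 209977) = (69/142 + (242026 - 1*126561))/(164 + 209977) = (69/142 + (242026 - 126561))/210141 = (69/142 + 115465)*(1/210141) = (16396099/142)*(1/210141) = 16396099/29840022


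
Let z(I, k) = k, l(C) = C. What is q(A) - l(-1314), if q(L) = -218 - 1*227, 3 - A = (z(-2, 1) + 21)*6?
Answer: 869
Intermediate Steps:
A = -129 (A = 3 - (1 + 21)*6 = 3 - 22*6 = 3 - 1*132 = 3 - 132 = -129)
q(L) = -445 (q(L) = -218 - 227 = -445)
q(A) - l(-1314) = -445 - 1*(-1314) = -445 + 1314 = 869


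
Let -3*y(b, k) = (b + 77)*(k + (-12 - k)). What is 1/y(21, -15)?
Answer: 1/392 ≈ 0.0025510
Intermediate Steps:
y(b, k) = 308 + 4*b (y(b, k) = -(b + 77)*(k + (-12 - k))/3 = -(77 + b)*(-12)/3 = -(-924 - 12*b)/3 = 308 + 4*b)
1/y(21, -15) = 1/(308 + 4*21) = 1/(308 + 84) = 1/392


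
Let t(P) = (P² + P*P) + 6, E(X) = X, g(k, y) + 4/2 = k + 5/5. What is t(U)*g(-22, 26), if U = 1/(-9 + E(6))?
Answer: -1288/9 ≈ -143.11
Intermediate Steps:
g(k, y) = -1 + k (g(k, y) = -2 + (k + 5/5) = -2 + (k + 5*(⅕)) = -2 + (k + 1) = -2 + (1 + k) = -1 + k)
U = -⅓ (U = 1/(-9 + 6) = 1/(-3) = -⅓ ≈ -0.33333)
t(P) = 6 + 2*P² (t(P) = (P² + P²) + 6 = 2*P² + 6 = 6 + 2*P²)
t(U)*g(-22, 26) = (6 + 2*(-⅓)²)*(-1 - 22) = (6 + 2*(⅑))*(-23) = (6 + 2/9)*(-23) = (56/9)*(-23) = -1288/9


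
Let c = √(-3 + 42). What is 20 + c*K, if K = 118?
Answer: 20 + 118*√39 ≈ 756.91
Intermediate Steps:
c = √39 ≈ 6.2450
20 + c*K = 20 + √39*118 = 20 + 118*√39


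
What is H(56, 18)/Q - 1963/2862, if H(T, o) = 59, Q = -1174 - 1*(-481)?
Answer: -169913/220374 ≈ -0.77102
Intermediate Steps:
Q = -693 (Q = -1174 + 481 = -693)
H(56, 18)/Q - 1963/2862 = 59/(-693) - 1963/2862 = 59*(-1/693) - 1963*1/2862 = -59/693 - 1963/2862 = -169913/220374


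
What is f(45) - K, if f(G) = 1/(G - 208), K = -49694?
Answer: 8100121/163 ≈ 49694.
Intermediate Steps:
f(G) = 1/(-208 + G)
f(45) - K = 1/(-208 + 45) - 1*(-49694) = 1/(-163) + 49694 = -1/163 + 49694 = 8100121/163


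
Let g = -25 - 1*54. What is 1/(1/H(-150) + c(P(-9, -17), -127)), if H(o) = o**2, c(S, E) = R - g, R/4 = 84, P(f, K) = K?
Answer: 22500/9337501 ≈ 0.0024096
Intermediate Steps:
g = -79 (g = -25 - 54 = -79)
R = 336 (R = 4*84 = 336)
c(S, E) = 415 (c(S, E) = 336 - 1*(-79) = 336 + 79 = 415)
1/(1/H(-150) + c(P(-9, -17), -127)) = 1/(1/((-150)**2) + 415) = 1/(1/22500 + 415) = 1/(9337501/22500) = 22500/9337501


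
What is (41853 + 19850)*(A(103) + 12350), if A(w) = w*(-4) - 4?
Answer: 736363602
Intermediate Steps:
A(w) = -4 - 4*w (A(w) = -4*w - 4 = -4 - 4*w)
(41853 + 19850)*(A(103) + 12350) = (41853 + 19850)*((-4 - 4*103) + 12350) = 61703*((-4 - 412) + 12350) = 61703*(-416 + 12350) = 61703*11934 = 736363602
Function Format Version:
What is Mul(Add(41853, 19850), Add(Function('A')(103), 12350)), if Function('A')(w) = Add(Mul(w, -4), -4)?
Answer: 736363602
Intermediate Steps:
Function('A')(w) = Add(-4, Mul(-4, w)) (Function('A')(w) = Add(Mul(-4, w), -4) = Add(-4, Mul(-4, w)))
Mul(Add(41853, 19850), Add(Function('A')(103), 12350)) = Mul(Add(41853, 19850), Add(Add(-4, Mul(-4, 103)), 12350)) = Mul(61703, Add(Add(-4, -412), 12350)) = Mul(61703, Add(-416, 12350)) = Mul(61703, 11934) = 736363602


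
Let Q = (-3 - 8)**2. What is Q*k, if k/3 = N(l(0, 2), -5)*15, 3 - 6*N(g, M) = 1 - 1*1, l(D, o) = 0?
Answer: 5445/2 ≈ 2722.5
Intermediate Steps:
Q = 121 (Q = (-11)**2 = 121)
N(g, M) = 1/2 (N(g, M) = 1/2 - (1 - 1*1)/6 = 1/2 - (1 - 1)/6 = 1/2 - 1/6*0 = 1/2 + 0 = 1/2)
k = 45/2 (k = 3*((1/2)*15) = 3*(15/2) = 45/2 ≈ 22.500)
Q*k = 121*(45/2) = 5445/2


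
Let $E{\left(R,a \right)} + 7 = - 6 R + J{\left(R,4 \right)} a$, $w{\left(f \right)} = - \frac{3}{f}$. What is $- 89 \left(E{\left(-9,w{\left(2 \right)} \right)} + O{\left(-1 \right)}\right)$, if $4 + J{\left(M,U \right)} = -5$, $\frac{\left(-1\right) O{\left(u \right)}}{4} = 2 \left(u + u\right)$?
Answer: $- \frac{13617}{2} \approx -6808.5$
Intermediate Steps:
$O{\left(u \right)} = - 16 u$ ($O{\left(u \right)} = - 4 \cdot 2 \left(u + u\right) = - 4 \cdot 2 \cdot 2 u = - 4 \cdot 4 u = - 16 u$)
$J{\left(M,U \right)} = -9$ ($J{\left(M,U \right)} = -4 - 5 = -9$)
$E{\left(R,a \right)} = -7 - 9 a - 6 R$ ($E{\left(R,a \right)} = -7 - \left(6 R + 9 a\right) = -7 - 9 a - 6 R$)
$- 89 \left(E{\left(-9,w{\left(2 \right)} \right)} + O{\left(-1 \right)}\right) = - 89 \left(\left(-7 - 9 \left(- \frac{3}{2}\right) - -54\right) - -16\right) = - 89 \left(\left(-7 - 9 \left(\left(-3\right) \frac{1}{2}\right) + 54\right) + 16\right) = - 89 \left(\left(-7 - - \frac{27}{2} + 54\right) + 16\right) = - 89 \left(\left(-7 + \frac{27}{2} + 54\right) + 16\right) = - 89 \left(\frac{121}{2} + 16\right) = \left(-89\right) \frac{153}{2} = - \frac{13617}{2}$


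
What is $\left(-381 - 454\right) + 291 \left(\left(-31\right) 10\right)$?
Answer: $-91045$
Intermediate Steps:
$\left(-381 - 454\right) + 291 \left(\left(-31\right) 10\right) = \left(-381 - 454\right) + 291 \left(-310\right) = -835 - 90210 = -91045$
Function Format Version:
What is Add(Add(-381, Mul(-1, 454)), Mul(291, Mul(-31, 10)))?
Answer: -91045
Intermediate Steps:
Add(Add(-381, Mul(-1, 454)), Mul(291, Mul(-31, 10))) = Add(Add(-381, -454), Mul(291, -310)) = Add(-835, -90210) = -91045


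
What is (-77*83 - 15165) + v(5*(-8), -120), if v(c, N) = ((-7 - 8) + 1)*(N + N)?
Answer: -18196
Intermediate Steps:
v(c, N) = -28*N (v(c, N) = (-15 + 1)*(2*N) = -28*N)
(-77*83 - 15165) + v(5*(-8), -120) = (-77*83 - 15165) - 28*(-120) = (-6391 - 15165) + 3360 = -21556 + 3360 = -18196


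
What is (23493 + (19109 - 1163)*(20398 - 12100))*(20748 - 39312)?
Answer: -2764911040164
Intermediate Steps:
(23493 + (19109 - 1163)*(20398 - 12100))*(20748 - 39312) = (23493 + 17946*8298)*(-18564) = (23493 + 148915908)*(-18564) = 148939401*(-18564) = -2764911040164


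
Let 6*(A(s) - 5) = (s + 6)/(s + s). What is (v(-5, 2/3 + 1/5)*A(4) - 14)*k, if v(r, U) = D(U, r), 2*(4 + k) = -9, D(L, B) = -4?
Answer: 3553/12 ≈ 296.08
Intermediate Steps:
k = -17/2 (k = -4 + (½)*(-9) = -4 - 9/2 = -17/2 ≈ -8.5000)
v(r, U) = -4
A(s) = 5 + (6 + s)/(12*s) (A(s) = 5 + ((s + 6)/(s + s))/6 = 5 + ((6 + s)/((2*s)))/6 = 5 + ((6 + s)*(1/(2*s)))/6 = 5 + ((6 + s)/(2*s))/6 = 5 + (6 + s)/(12*s))
(v(-5, 2/3 + 1/5)*A(4) - 14)*k = (-(6 + 61*4)/(3*4) - 14)*(-17/2) = (-(6 + 244)/(3*4) - 14)*(-17/2) = (-250/(3*4) - 14)*(-17/2) = (-4*125/24 - 14)*(-17/2) = (-125/6 - 14)*(-17/2) = -209/6*(-17/2) = 3553/12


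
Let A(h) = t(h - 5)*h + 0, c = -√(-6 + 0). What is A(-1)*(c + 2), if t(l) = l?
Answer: 12 - 6*I*√6 ≈ 12.0 - 14.697*I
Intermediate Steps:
c = -I*√6 (c = -√(-6) = -I*√6 ≈ -2.4495*I)
A(h) = h*(-5 + h) (A(h) = (h - 5)*h + 0 = (-5 + h)*h + 0 = h*(-5 + h) + 0 = h*(-5 + h))
A(-1)*(c + 2) = (-(-5 - 1))*(-I*√6 + 2) = (-1*(-6))*(2 - I*√6) = 6*(2 - I*√6) = 12 - 6*I*√6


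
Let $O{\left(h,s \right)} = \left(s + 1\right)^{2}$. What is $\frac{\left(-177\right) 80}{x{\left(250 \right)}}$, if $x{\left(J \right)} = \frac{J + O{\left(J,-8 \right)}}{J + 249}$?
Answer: $- \frac{7065840}{299} \approx -23632.0$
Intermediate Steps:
$O{\left(h,s \right)} = \left(1 + s\right)^{2}$
$x{\left(J \right)} = \frac{49 + J}{249 + J}$ ($x{\left(J \right)} = \frac{J + \left(1 - 8\right)^{2}}{J + 249} = \frac{J + \left(-7\right)^{2}}{249 + J} = \frac{J + 49}{249 + J} = \frac{49 + J}{249 + J}$)
$\frac{\left(-177\right) 80}{x{\left(250 \right)}} = \frac{\left(-177\right) 80}{\frac{1}{249 + 250} \left(49 + 250\right)} = - \frac{14160}{\frac{1}{499} \cdot 299} = - \frac{14160}{\frac{299}{499}} = \left(-14160\right) \frac{499}{299} = - \frac{7065840}{299}$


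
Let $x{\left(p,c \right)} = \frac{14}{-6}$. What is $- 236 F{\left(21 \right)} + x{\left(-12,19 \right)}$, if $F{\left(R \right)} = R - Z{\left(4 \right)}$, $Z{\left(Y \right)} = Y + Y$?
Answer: $- \frac{9211}{3} \approx -3070.3$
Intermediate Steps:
$Z{\left(Y \right)} = 2 Y$
$F{\left(R \right)} = -8 + R$ ($F{\left(R \right)} = R - 2 \cdot 4 = R - 8 = -8 + R$)
$x{\left(p,c \right)} = - \frac{7}{3}$ ($x{\left(p,c \right)} = 14 \left(- \frac{1}{6}\right) = - \frac{7}{3}$)
$- 236 F{\left(21 \right)} + x{\left(-12,19 \right)} = - 236 \left(-8 + 21\right) - \frac{7}{3} = \left(-236\right) 13 - \frac{7}{3} = -3068 - \frac{7}{3} = - \frac{9211}{3}$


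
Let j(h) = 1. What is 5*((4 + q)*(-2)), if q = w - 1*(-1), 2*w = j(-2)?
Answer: -55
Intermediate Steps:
w = ½ (w = (½)*1 = ½ ≈ 0.50000)
q = 3/2 (q = ½ - 1*(-1) = ½ + 1 = 3/2 ≈ 1.5000)
5*((4 + q)*(-2)) = 5*((4 + 3/2)*(-2)) = 5*((11/2)*(-2)) = 5*(-11) = -55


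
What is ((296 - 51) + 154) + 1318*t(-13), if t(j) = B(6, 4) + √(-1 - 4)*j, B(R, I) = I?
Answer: 5671 - 17134*I*√5 ≈ 5671.0 - 38313.0*I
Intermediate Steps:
t(j) = 4 + I*j*√5 (t(j) = 4 + √(-1 - 4)*j = 4 + √(-5)*j = 4 + (I*√5)*j = 4 + I*j*√5)
((296 - 51) + 154) + 1318*t(-13) = ((296 - 51) + 154) + 1318*(4 + I*(-13)*√5) = (245 + 154) + 1318*(4 - 13*I*√5) = 399 + (5272 - 17134*I*√5) = 5671 - 17134*I*√5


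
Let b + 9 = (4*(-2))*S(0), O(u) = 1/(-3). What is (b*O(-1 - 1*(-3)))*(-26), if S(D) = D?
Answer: -78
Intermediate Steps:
O(u) = -1/3
b = -9 (b = -9 + (4*(-2))*0 = -9 - 8*0 = -9 + 0 = -9)
(b*O(-1 - 1*(-3)))*(-26) = -9*(-1/3)*(-26) = 3*(-26) = -78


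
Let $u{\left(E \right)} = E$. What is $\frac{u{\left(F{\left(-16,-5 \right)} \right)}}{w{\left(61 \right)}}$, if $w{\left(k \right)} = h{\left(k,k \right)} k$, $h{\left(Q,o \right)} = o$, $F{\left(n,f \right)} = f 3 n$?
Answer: $\frac{240}{3721} \approx 0.064499$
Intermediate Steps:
$F{\left(n,f \right)} = 3 f n$
$w{\left(k \right)} = k^{2}$ ($w{\left(k \right)} = k k = k^{2}$)
$\frac{u{\left(F{\left(-16,-5 \right)} \right)}}{w{\left(61 \right)}} = \frac{3 \left(-5\right) \left(-16\right)}{61^{2}} = \frac{240}{3721}$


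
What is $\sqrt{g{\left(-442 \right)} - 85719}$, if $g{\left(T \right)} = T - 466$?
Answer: $i \sqrt{86627} \approx 294.32 i$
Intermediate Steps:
$g{\left(T \right)} = -466 + T$
$\sqrt{g{\left(-442 \right)} - 85719} = \sqrt{\left(-466 - 442\right) - 85719} = \sqrt{-908 - 85719} = \sqrt{-86627} = i \sqrt{86627}$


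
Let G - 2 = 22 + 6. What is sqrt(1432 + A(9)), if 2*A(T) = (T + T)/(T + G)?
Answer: sqrt(242047)/13 ≈ 37.845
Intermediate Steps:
G = 30 (G = 2 + (22 + 6) = 2 + 28 = 30)
A(T) = T/(30 + T) (A(T) = ((T + T)/(T + 30))/2 = ((2*T)/(30 + T))/2 = (2*T/(30 + T))/2 = T/(30 + T))
sqrt(1432 + A(9)) = sqrt(1432 + 9/(30 + 9)) = sqrt(1432 + 9/39) = sqrt(1432 + 9*(1/39)) = sqrt(1432 + 3/13) = sqrt(18619/13) = sqrt(242047)/13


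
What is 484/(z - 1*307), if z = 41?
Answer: -242/133 ≈ -1.8195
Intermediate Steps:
484/(z - 1*307) = 484/(41 - 1*307) = 484/(41 - 307) = 484/(-266) = 484*(-1/266) = -242/133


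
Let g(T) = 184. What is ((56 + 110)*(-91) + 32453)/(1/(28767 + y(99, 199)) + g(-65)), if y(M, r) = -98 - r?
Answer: 493869090/5238481 ≈ 94.277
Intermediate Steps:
((56 + 110)*(-91) + 32453)/(1/(28767 + y(99, 199)) + g(-65)) = ((56 + 110)*(-91) + 32453)/(1/(28767 + (-98 - 1*199)) + 184) = (166*(-91) + 32453)/(1/(28767 + (-98 - 199)) + 184) = (-15106 + 32453)/(1/(28767 - 297) + 184) = 17347/(1/28470 + 184) = 17347/(5238481/28470) = 17347*(28470/5238481) = 493869090/5238481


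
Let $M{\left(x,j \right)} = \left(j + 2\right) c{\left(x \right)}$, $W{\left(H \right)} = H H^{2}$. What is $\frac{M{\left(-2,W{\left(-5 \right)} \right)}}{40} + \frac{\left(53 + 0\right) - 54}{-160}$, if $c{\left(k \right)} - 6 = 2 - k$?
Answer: $- \frac{4919}{160} \approx -30.744$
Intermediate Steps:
$W{\left(H \right)} = H^{3}$
$c{\left(k \right)} = 8 - k$ ($c{\left(k \right)} = 6 - \left(-2 + k\right) = 8 - k$)
$M{\left(x,j \right)} = \left(2 + j\right) \left(8 - x\right)$ ($M{\left(x,j \right)} = \left(j + 2\right) \left(8 - x\right) = \left(2 + j\right) \left(8 - x\right)$)
$\frac{M{\left(-2,W{\left(-5 \right)} \right)}}{40} + \frac{\left(53 + 0\right) - 54}{-160} = \frac{\left(-1\right) \left(-8 - 2\right) \left(2 + \left(-5\right)^{3}\right)}{40} + \frac{\left(53 + 0\right) - 54}{-160} = \left(-1\right) \left(-10\right) \left(2 - 125\right) \frac{1}{40} + \left(53 - 54\right) \left(- \frac{1}{160}\right) = \left(-1\right) \left(-10\right) \left(-123\right) \frac{1}{40} - - \frac{1}{160} = \left(-1230\right) \frac{1}{40} + \frac{1}{160} = - \frac{123}{4} + \frac{1}{160} = - \frac{4919}{160}$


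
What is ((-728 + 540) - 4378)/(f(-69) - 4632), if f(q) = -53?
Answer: 4566/4685 ≈ 0.97460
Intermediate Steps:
((-728 + 540) - 4378)/(f(-69) - 4632) = ((-728 + 540) - 4378)/(-53 - 4632) = (-188 - 4378)/(-4685) = -4566*(-1/4685) = 4566/4685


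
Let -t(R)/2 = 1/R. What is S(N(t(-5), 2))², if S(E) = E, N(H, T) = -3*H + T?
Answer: 16/25 ≈ 0.64000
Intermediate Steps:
t(R) = -2/R
N(H, T) = T - 3*H
S(N(t(-5), 2))² = (2 - (-6)/(-5))² = (2 - (-6)*(-1)/5)² = (2 - 3*⅖)² = (2 - 6/5)² = (⅘)² = 16/25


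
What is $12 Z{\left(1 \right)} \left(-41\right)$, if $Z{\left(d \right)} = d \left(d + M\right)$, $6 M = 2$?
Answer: $-656$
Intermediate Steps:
$M = \frac{1}{3}$ ($M = \frac{1}{6} \cdot 2 = \frac{1}{3} \approx 0.33333$)
$Z{\left(d \right)} = d \left(\frac{1}{3} + d\right)$ ($Z{\left(d \right)} = d \left(d + \frac{1}{3}\right) = d \left(\frac{1}{3} + d\right)$)
$12 Z{\left(1 \right)} \left(-41\right) = 12 \cdot 1 \left(\frac{1}{3} + 1\right) \left(-41\right) = 12 \cdot 1 \cdot \frac{4}{3} \left(-41\right) = 12 \cdot \frac{4}{3} \left(-41\right) = 16 \left(-41\right) = -656$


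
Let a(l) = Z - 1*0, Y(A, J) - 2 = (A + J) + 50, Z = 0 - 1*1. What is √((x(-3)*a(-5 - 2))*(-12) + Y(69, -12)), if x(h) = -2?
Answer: √85 ≈ 9.2195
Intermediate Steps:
Z = -1 (Z = 0 - 1 = -1)
Y(A, J) = 52 + A + J (Y(A, J) = 2 + ((A + J) + 50) = 2 + (50 + A + J) = 52 + A + J)
a(l) = -1 (a(l) = -1 - 1*0 = -1 + 0 = -1)
√((x(-3)*a(-5 - 2))*(-12) + Y(69, -12)) = √(-2*(-1)*(-12) + (52 + 69 - 12)) = √(2*(-12) + 109) = √(-24 + 109) = √85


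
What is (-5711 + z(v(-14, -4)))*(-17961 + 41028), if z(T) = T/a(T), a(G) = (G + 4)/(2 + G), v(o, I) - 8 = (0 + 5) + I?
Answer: -1710279648/13 ≈ -1.3156e+8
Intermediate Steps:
v(o, I) = 13 + I (v(o, I) = 8 + ((0 + 5) + I) = 8 + (5 + I) = 13 + I)
a(G) = (4 + G)/(2 + G)
z(T) = T*(2 + T)/(4 + T) (z(T) = T/(((4 + T)/(2 + T))) = T*((2 + T)/(4 + T)) = T*(2 + T)/(4 + T))
(-5711 + z(v(-14, -4)))*(-17961 + 41028) = (-5711 + (13 - 4)*(2 + (13 - 4))/(4 + (13 - 4)))*(-17961 + 41028) = (-5711 + 9*(2 + 9)/(4 + 9))*23067 = (-5711 + 9*11/13)*23067 = (-5711 + 9*(1/13)*11)*23067 = (-5711 + 99/13)*23067 = -74144/13*23067 = -1710279648/13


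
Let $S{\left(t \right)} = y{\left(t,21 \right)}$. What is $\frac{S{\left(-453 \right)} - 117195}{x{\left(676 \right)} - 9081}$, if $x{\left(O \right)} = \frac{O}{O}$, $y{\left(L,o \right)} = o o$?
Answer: $\frac{58377}{4540} \approx 12.858$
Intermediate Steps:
$y{\left(L,o \right)} = o^{2}$
$S{\left(t \right)} = 441$ ($S{\left(t \right)} = 21^{2} = 441$)
$x{\left(O \right)} = 1$
$\frac{S{\left(-453 \right)} - 117195}{x{\left(676 \right)} - 9081} = \frac{441 - 117195}{1 - 9081} = \frac{441 - 117195}{-9080} = \left(-116754\right) \left(- \frac{1}{9080}\right) = \frac{58377}{4540}$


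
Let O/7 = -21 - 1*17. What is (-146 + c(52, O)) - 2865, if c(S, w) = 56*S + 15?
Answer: -84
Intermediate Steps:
O = -266 (O = 7*(-21 - 1*17) = 7*(-21 - 17) = 7*(-38) = -266)
c(S, w) = 15 + 56*S
(-146 + c(52, O)) - 2865 = (-146 + (15 + 56*52)) - 2865 = (-146 + (15 + 2912)) - 2865 = (-146 + 2927) - 2865 = 2781 - 2865 = -84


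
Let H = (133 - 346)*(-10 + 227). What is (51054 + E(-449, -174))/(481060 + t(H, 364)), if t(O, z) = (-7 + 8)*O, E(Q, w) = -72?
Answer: 50982/434839 ≈ 0.11724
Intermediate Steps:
H = -46221 (H = -213*217 = -46221)
t(O, z) = O (t(O, z) = 1*O = O)
(51054 + E(-449, -174))/(481060 + t(H, 364)) = (51054 - 72)/(481060 - 46221) = 50982/434839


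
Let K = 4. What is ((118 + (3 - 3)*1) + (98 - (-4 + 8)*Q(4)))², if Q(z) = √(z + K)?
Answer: 46784 - 3456*√2 ≈ 41897.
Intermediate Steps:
Q(z) = √(4 + z) (Q(z) = √(z + 4) = √(4 + z))
((118 + (3 - 3)*1) + (98 - (-4 + 8)*Q(4)))² = ((118 + (3 - 3)*1) + (98 - (-4 + 8)*√(4 + 4)))² = ((118 + 0*1) + (98 - 4*√8))² = ((118 + 0) + (98 - 4*2*√2))² = (118 + (98 - 8*√2))² = (216 - 8*√2)²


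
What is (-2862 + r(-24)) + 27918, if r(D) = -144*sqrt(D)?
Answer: 25056 - 288*I*sqrt(6) ≈ 25056.0 - 705.45*I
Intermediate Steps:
(-2862 + r(-24)) + 27918 = (-2862 - 288*I*sqrt(6)) + 27918 = 25056 - 288*I*sqrt(6)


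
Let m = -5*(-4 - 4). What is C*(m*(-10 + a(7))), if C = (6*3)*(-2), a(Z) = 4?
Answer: 8640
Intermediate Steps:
m = 40 (m = -5*(-8) = 40)
C = -36 (C = 18*(-2) = -36)
C*(m*(-10 + a(7))) = -1440*(-10 + 4) = -1440*(-6) = -36*(-240) = 8640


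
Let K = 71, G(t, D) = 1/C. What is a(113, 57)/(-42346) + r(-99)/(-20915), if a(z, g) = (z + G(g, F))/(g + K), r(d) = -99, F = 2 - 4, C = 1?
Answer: 267112101/56682661760 ≈ 0.0047124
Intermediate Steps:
F = -2
G(t, D) = 1 (G(t, D) = 1/1 = 1)
a(z, g) = (1 + z)/(71 + g) (a(z, g) = (z + 1)/(g + 71) = (1 + z)/(71 + g))
a(113, 57)/(-42346) + r(-99)/(-20915) = ((1 + 113)/(71 + 57))/(-42346) - 99/(-20915) = (114/128)*(-1/42346) - 99*(-1/20915) = ((1/128)*114)*(-1/42346) + 99/20915 = (57/64)*(-1/42346) + 99/20915 = -57/2710144 + 99/20915 = 267112101/56682661760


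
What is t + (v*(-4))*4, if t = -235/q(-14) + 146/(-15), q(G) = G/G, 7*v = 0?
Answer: -3671/15 ≈ -244.73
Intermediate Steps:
v = 0 (v = (1/7)*0 = 0)
q(G) = 1
t = -3671/15 (t = -235/1 + 146/(-15) = -235*1 + 146*(-1/15) = -235 - 146/15 = -3671/15 ≈ -244.73)
t + (v*(-4))*4 = -3671/15 + (0*(-4))*4 = -3671/15 + 0*4 = -3671/15 + 0 = -3671/15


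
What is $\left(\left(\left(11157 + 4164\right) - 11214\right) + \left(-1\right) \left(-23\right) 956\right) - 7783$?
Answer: $18312$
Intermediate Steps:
$\left(\left(\left(11157 + 4164\right) - 11214\right) + \left(-1\right) \left(-23\right) 956\right) - 7783 = \left(\left(15321 - 11214\right) + 23 \cdot 956\right) - 7783 = \left(4107 + 21988\right) - 7783 = 26095 - 7783 = 18312$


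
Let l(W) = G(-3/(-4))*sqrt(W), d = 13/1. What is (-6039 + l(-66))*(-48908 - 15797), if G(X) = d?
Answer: 390753495 - 841165*I*sqrt(66) ≈ 3.9075e+8 - 6.8337e+6*I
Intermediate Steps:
d = 13 (d = 13*1 = 13)
G(X) = 13
l(W) = 13*sqrt(W)
(-6039 + l(-66))*(-48908 - 15797) = (-6039 + 13*sqrt(-66))*(-48908 - 15797) = (-6039 + 13*(I*sqrt(66)))*(-64705) = (-6039 + 13*I*sqrt(66))*(-64705) = 390753495 - 841165*I*sqrt(66)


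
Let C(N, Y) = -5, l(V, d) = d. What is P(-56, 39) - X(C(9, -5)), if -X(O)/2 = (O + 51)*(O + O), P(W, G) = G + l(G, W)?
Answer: -937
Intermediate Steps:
P(W, G) = G + W
X(O) = -4*O*(51 + O) (X(O) = -2*(O + 51)*(O + O) = -2*(51 + O)*2*O = -4*O*(51 + O))
P(-56, 39) - X(C(9, -5)) = (39 - 56) - (-4)*(-5)*(51 - 5) = -17 - (-4)*(-5)*46 = -17 - 1*920 = -17 - 920 = -937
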